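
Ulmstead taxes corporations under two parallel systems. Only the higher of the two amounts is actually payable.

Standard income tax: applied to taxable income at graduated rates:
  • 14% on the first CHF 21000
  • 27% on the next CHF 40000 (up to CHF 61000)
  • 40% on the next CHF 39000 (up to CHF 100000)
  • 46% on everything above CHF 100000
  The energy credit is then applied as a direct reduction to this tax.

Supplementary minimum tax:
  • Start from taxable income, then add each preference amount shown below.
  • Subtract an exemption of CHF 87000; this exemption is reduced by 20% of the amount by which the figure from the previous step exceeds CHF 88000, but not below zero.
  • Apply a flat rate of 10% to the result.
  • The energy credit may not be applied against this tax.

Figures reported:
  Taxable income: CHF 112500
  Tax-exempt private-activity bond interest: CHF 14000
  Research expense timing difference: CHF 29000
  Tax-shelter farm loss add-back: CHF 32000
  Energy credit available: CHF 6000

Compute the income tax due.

Supplementary minimum tax:
  Adjusted income: CHF 112500 + CHF 14000 + CHF 29000 + CHF 32000 = CHF 187500
  Exemption: CHF 87000 − 20% × (CHF 187500 − CHF 88000) = CHF 87000 − CHF 19900 = CHF 67100
  Base: CHF 187500 − CHF 67100 = CHF 120400
  CHF 120400 × 10% = CHF 12040

Standard income tax:
  CHF 21000 × 14% = CHF 2940
  CHF 40000 × 27% = CHF 10800
  CHF 39000 × 40% = CHF 15600
  CHF 12500 × 46% = CHF 5750
  → CHF 35090
  Less energy credit CHF 6000 → CHF 29090

CHF 29090 > CHF 12040, so the standard income tax governs.

CHF 29090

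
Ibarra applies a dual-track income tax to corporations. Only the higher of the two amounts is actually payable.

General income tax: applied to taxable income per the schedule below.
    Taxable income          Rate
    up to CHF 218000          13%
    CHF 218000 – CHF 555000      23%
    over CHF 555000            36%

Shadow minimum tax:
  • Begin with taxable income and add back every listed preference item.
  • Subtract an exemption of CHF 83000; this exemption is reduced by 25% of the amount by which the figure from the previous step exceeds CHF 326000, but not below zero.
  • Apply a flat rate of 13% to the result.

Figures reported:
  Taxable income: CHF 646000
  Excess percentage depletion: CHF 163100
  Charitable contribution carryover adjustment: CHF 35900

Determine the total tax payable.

Shadow minimum tax:
  Adjusted income: CHF 646000 + CHF 163100 + CHF 35900 = CHF 845000
  Exemption: 25% × (CHF 845000 − CHF 326000) = CHF 129750 ≥ CHF 83000, so the exemption is fully phased out
  Base: CHF 845000 − CHF 0 = CHF 845000
  CHF 845000 × 13% = CHF 109850

General income tax:
  CHF 218000 × 13% = CHF 28340
  CHF 337000 × 23% = CHF 77510
  CHF 91000 × 36% = CHF 32760
  → CHF 138610

CHF 138610 > CHF 109850, so the general income tax governs.

CHF 138610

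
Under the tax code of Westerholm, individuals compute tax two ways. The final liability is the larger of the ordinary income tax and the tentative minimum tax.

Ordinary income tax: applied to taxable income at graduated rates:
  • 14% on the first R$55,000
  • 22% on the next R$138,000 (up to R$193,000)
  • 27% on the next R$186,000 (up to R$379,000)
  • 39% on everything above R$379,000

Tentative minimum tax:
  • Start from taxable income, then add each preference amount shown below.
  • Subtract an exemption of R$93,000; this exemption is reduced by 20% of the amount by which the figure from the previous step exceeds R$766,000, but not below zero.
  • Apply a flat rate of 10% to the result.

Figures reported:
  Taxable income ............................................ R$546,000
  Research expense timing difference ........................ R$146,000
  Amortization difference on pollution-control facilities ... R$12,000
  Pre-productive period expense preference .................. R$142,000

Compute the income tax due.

Ordinary income tax:
  R$55,000 × 14% = R$7,700
  R$138,000 × 22% = R$30,360
  R$186,000 × 27% = R$50,220
  R$167,000 × 39% = R$65,130
  → R$153,410

Tentative minimum tax:
  Adjusted income: R$546,000 + R$146,000 + R$12,000 + R$142,000 = R$846,000
  Exemption: R$93,000 − 20% × (R$846,000 − R$766,000) = R$93,000 − R$16,000 = R$77,000
  Base: R$846,000 − R$77,000 = R$769,000
  R$769,000 × 10% = R$76,900

R$153,410 > R$76,900, so the ordinary income tax governs.

R$153,410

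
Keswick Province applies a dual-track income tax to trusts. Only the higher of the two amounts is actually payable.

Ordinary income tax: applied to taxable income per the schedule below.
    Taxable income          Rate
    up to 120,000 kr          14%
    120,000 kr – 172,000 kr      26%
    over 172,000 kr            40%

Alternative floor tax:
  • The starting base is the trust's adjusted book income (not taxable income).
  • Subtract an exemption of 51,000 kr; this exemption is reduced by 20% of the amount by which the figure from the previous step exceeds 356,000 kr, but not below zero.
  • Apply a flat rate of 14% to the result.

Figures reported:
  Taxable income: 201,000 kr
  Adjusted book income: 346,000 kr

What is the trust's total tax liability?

Ordinary income tax:
  120,000 kr × 14% = 16,800 kr
  52,000 kr × 26% = 13,520 kr
  29,000 kr × 40% = 11,600 kr
  → 41,920 kr

Alternative floor tax:
  Base (adjusted book income): 346,000 kr
  Exemption: 346,000 kr ≤ 356,000 kr, so full 51,000 kr applies
  Base: 346,000 kr − 51,000 kr = 295,000 kr
  295,000 kr × 14% = 41,300 kr

41,920 kr > 41,300 kr, so the ordinary income tax governs.

41,920 kr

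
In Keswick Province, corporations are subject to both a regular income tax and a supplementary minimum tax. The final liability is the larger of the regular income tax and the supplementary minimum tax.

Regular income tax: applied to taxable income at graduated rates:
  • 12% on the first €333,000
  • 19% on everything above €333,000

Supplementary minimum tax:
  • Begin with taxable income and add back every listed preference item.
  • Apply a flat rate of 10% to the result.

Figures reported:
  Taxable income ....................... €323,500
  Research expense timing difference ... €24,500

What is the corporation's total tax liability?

Supplementary minimum tax:
  Adjusted income: €323,500 + €24,500 = €348,000
  €348,000 × 10% = €34,800

Regular income tax:
  €323,500 × 12% = €38,820

€38,820 > €34,800, so the regular income tax governs.

€38,820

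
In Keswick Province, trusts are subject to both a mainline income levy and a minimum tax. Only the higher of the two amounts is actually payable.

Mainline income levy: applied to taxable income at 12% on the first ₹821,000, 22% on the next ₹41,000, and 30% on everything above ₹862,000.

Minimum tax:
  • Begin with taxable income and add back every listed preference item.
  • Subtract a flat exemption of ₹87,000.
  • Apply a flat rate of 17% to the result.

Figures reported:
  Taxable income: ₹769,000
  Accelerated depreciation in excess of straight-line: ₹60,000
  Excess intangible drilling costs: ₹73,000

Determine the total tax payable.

₹138,550

Minimum tax:
  Adjusted income: ₹769,000 + ₹60,000 + ₹73,000 = ₹902,000
  Less exemption ₹87,000 → base ₹815,000
  ₹815,000 × 17% = ₹138,550

Mainline income levy:
  ₹769,000 × 12% = ₹92,280

₹138,550 > ₹92,280, so the minimum tax is the binding amount.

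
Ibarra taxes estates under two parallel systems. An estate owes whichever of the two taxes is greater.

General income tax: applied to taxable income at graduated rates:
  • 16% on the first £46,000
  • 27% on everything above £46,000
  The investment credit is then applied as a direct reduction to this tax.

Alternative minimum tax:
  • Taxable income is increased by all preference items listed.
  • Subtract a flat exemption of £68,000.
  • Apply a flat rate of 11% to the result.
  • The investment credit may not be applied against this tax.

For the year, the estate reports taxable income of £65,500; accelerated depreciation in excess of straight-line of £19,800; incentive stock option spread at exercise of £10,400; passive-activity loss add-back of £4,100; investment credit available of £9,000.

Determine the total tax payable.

General income tax:
  £46,000 × 16% = £7,360
  £19,500 × 27% = £5,265
  → £12,625
  Less investment credit £9,000 → £3,625

Alternative minimum tax:
  Adjusted income: £65,500 + £19,800 + £10,400 + £4,100 = £99,800
  Less exemption £68,000 → base £31,800
  £31,800 × 11% = £3,498

£3,625 > £3,498, so the general income tax governs.

£3,625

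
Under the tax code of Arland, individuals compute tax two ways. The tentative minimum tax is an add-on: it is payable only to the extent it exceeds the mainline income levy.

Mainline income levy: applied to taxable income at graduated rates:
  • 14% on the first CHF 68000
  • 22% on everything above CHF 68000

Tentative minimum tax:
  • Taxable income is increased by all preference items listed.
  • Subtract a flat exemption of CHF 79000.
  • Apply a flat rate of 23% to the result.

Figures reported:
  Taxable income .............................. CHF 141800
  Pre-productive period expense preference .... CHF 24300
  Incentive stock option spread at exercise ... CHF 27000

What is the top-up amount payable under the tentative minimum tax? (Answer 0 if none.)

Tentative minimum tax:
  Adjusted income: CHF 141800 + CHF 24300 + CHF 27000 = CHF 193100
  Less exemption CHF 79000 → base CHF 114100
  CHF 114100 × 23% = CHF 26243

Mainline income levy:
  CHF 68000 × 14% = CHF 9520
  CHF 73800 × 22% = CHF 16236
  → CHF 25756

Excess of tentative minimum tax over mainline income levy: CHF 26243 − CHF 25756 = CHF 487.

CHF 487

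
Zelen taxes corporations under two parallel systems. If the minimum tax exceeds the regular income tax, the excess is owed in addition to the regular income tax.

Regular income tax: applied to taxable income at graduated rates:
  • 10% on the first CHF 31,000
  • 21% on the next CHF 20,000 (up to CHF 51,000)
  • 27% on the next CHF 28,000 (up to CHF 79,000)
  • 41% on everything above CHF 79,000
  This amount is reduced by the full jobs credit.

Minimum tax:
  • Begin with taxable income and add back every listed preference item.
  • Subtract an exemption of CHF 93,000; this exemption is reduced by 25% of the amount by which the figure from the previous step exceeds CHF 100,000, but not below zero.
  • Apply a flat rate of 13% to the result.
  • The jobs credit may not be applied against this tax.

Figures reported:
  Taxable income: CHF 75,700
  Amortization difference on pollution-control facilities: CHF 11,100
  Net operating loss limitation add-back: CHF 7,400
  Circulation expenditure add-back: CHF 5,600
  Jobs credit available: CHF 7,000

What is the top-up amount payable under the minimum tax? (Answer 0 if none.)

CHF 0

Minimum tax:
  Adjusted income: CHF 75,700 + CHF 11,100 + CHF 7,400 + CHF 5,600 = CHF 99,800
  Exemption: CHF 99,800 ≤ CHF 100,000, so full CHF 93,000 applies
  Base: CHF 99,800 − CHF 93,000 = CHF 6,800
  CHF 6,800 × 13% = CHF 884

Regular income tax:
  CHF 31,000 × 10% = CHF 3,100
  CHF 20,000 × 21% = CHF 4,200
  CHF 24,700 × 27% = CHF 6,669
  → CHF 13,969
  Less jobs credit CHF 7,000 → CHF 6,969

CHF 884 ≤ CHF 6,969, so no add-on is due.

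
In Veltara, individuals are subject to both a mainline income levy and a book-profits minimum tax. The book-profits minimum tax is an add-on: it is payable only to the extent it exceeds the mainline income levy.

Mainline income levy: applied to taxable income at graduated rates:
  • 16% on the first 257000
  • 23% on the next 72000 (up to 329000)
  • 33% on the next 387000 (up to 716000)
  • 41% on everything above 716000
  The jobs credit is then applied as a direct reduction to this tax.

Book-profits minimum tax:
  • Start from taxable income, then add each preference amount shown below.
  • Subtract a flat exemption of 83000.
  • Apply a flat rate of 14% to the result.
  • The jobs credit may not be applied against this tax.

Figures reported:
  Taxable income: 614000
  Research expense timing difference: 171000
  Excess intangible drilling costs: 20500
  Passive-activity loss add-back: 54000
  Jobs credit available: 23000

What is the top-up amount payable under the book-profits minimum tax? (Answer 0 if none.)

Book-profits minimum tax:
  Adjusted income: 614000 + 171000 + 20500 + 54000 = 859500
  Less exemption 83000 → base 776500
  776500 × 14% = 108710

Mainline income levy:
  257000 × 16% = 41120
  72000 × 23% = 16560
  285000 × 33% = 94050
  → 151730
  Less jobs credit 23000 → 128730

108710 ≤ 128730, so no add-on is due.

0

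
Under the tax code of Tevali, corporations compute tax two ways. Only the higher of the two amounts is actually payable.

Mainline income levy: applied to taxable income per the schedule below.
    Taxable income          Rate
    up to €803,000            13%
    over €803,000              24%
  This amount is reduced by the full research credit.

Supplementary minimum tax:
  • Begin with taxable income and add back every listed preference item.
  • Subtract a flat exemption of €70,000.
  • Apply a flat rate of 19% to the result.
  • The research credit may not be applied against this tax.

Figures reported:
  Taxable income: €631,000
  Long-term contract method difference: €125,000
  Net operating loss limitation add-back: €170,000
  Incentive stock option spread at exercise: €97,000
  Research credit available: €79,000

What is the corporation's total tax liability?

€181,070

Supplementary minimum tax:
  Adjusted income: €631,000 + €125,000 + €170,000 + €97,000 = €1,023,000
  Less exemption €70,000 → base €953,000
  €953,000 × 19% = €181,070

Mainline income levy:
  €631,000 × 13% = €82,030
  Less research credit €79,000 → €3,030

€181,070 > €3,030, so the supplementary minimum tax is the binding amount.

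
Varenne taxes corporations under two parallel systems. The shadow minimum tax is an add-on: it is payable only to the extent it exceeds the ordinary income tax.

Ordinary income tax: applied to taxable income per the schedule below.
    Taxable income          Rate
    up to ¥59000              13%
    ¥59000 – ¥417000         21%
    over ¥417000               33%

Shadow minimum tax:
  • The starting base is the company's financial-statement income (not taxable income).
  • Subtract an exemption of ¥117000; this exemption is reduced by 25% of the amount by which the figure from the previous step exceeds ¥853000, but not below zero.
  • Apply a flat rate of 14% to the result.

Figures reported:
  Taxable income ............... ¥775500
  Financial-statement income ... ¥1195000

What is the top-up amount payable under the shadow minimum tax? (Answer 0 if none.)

¥0

Shadow minimum tax:
  Base (financial-statement income): ¥1195000
  Exemption: ¥117000 − 25% × (¥1195000 − ¥853000) = ¥117000 − ¥85500 = ¥31500
  Base: ¥1195000 − ¥31500 = ¥1163500
  ¥1163500 × 14% = ¥162890

Ordinary income tax:
  ¥59000 × 13% = ¥7670
  ¥358000 × 21% = ¥75180
  ¥358500 × 33% = ¥118305
  → ¥201155

¥162890 ≤ ¥201155, so no add-on is due.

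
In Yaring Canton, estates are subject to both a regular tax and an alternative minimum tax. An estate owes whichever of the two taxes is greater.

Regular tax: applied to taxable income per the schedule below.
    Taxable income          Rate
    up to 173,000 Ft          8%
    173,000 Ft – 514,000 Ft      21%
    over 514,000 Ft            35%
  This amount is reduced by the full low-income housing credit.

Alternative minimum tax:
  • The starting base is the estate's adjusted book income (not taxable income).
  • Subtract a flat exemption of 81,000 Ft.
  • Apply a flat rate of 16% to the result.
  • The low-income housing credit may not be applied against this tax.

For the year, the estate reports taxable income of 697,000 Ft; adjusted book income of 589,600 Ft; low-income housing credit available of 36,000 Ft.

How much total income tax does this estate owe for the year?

113,500 Ft

Regular tax:
  173,000 Ft × 8% = 13,840 Ft
  341,000 Ft × 21% = 71,610 Ft
  183,000 Ft × 35% = 64,050 Ft
  → 149,500 Ft
  Less low-income housing credit 36,000 Ft → 113,500 Ft

Alternative minimum tax:
  Base (adjusted book income): 589,600 Ft
  Less exemption 81,000 Ft → base 508,600 Ft
  508,600 Ft × 16% = 81,376 Ft

113,500 Ft > 81,376 Ft, so the regular tax governs.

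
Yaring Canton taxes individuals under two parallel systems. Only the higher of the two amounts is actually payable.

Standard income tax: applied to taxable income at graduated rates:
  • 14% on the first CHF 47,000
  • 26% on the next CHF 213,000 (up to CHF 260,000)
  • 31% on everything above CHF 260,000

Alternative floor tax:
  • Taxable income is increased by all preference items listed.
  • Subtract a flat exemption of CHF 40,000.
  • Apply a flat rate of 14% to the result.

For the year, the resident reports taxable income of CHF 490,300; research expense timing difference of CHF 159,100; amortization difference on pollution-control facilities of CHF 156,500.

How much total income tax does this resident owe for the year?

Standard income tax:
  CHF 47,000 × 14% = CHF 6,580
  CHF 213,000 × 26% = CHF 55,380
  CHF 230,300 × 31% = CHF 71,393
  → CHF 133,353

Alternative floor tax:
  Adjusted income: CHF 490,300 + CHF 159,100 + CHF 156,500 = CHF 805,900
  Less exemption CHF 40,000 → base CHF 765,900
  CHF 765,900 × 14% = CHF 107,226

CHF 133,353 > CHF 107,226, so the standard income tax governs.

CHF 133,353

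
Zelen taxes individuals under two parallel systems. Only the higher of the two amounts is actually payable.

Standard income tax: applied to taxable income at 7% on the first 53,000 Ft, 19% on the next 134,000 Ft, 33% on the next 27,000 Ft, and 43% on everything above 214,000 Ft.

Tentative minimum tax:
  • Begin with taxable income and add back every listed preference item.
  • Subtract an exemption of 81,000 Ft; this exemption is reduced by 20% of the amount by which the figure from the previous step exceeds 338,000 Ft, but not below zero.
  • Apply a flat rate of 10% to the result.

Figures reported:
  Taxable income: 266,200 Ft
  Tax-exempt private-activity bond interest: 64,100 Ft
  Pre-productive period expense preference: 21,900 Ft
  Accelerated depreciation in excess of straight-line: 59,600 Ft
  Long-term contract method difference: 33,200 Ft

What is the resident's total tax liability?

Standard income tax:
  53,000 Ft × 7% = 3,710 Ft
  134,000 Ft × 19% = 25,460 Ft
  27,000 Ft × 33% = 8,910 Ft
  52,200 Ft × 43% = 22,446 Ft
  → 60,526 Ft

Tentative minimum tax:
  Adjusted income: 266,200 Ft + 64,100 Ft + 21,900 Ft + 59,600 Ft + 33,200 Ft = 445,000 Ft
  Exemption: 81,000 Ft − 20% × (445,000 Ft − 338,000 Ft) = 81,000 Ft − 21,400 Ft = 59,600 Ft
  Base: 445,000 Ft − 59,600 Ft = 385,400 Ft
  385,400 Ft × 10% = 38,540 Ft

60,526 Ft > 38,540 Ft, so the standard income tax governs.

60,526 Ft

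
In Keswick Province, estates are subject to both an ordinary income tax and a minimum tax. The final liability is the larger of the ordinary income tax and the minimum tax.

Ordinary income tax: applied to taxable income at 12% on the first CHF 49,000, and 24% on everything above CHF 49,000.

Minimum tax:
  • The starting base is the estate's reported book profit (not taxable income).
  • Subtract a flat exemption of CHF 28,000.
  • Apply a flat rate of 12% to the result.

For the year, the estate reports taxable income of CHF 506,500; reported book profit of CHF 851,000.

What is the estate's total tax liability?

Minimum tax:
  Base (reported book profit): CHF 851,000
  Less exemption CHF 28,000 → base CHF 823,000
  CHF 823,000 × 12% = CHF 98,760

Ordinary income tax:
  CHF 49,000 × 12% = CHF 5,880
  CHF 457,500 × 24% = CHF 109,800
  → CHF 115,680

CHF 115,680 > CHF 98,760, so the ordinary income tax governs.

CHF 115,680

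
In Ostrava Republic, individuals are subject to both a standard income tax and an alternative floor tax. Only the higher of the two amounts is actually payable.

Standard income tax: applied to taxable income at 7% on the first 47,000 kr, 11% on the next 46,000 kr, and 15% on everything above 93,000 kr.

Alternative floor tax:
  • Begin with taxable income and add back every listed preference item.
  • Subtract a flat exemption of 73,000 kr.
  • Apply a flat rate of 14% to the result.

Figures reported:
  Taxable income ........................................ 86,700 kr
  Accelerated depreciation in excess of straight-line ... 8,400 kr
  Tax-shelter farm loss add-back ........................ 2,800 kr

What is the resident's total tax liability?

7,657 kr

Alternative floor tax:
  Adjusted income: 86,700 kr + 8,400 kr + 2,800 kr = 97,900 kr
  Less exemption 73,000 kr → base 24,900 kr
  24,900 kr × 14% = 3,486 kr

Standard income tax:
  47,000 kr × 7% = 3,290 kr
  39,700 kr × 11% = 4,367 kr
  → 7,657 kr

7,657 kr > 3,486 kr, so the standard income tax governs.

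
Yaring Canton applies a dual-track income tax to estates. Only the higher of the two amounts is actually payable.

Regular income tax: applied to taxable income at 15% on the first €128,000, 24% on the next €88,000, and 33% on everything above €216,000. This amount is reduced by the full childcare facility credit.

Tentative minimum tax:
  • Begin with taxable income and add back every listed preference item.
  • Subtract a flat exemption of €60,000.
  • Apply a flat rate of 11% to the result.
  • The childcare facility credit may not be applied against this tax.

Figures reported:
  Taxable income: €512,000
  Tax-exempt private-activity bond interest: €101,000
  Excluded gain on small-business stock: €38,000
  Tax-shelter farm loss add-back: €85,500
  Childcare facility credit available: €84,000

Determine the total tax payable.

€74,415

Regular income tax:
  €128,000 × 15% = €19,200
  €88,000 × 24% = €21,120
  €296,000 × 33% = €97,680
  → €138,000
  Less childcare facility credit €84,000 → €54,000

Tentative minimum tax:
  Adjusted income: €512,000 + €101,000 + €38,000 + €85,500 = €736,500
  Less exemption €60,000 → base €676,500
  €676,500 × 11% = €74,415

€74,415 > €54,000, so the tentative minimum tax is the binding amount.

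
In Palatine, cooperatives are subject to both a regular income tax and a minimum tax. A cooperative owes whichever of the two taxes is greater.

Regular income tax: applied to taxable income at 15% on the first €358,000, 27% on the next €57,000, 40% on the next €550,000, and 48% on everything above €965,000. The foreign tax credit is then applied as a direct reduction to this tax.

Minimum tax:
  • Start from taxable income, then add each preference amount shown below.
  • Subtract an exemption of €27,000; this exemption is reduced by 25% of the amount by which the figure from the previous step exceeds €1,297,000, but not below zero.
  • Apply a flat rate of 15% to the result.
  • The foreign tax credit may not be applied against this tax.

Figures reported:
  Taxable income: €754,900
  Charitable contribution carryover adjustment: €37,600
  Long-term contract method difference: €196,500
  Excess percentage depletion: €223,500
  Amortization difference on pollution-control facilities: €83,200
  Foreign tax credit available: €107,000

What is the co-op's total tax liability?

Minimum tax:
  Adjusted income: €754,900 + €37,600 + €196,500 + €223,500 + €83,200 = €1,295,700
  Exemption: €1,295,700 ≤ €1,297,000, so full €27,000 applies
  Base: €1,295,700 − €27,000 = €1,268,700
  €1,268,700 × 15% = €190,305

Regular income tax:
  €358,000 × 15% = €53,700
  €57,000 × 27% = €15,390
  €339,900 × 40% = €135,960
  → €205,050
  Less foreign tax credit €107,000 → €98,050

€190,305 > €98,050, so the minimum tax is the binding amount.

€190,305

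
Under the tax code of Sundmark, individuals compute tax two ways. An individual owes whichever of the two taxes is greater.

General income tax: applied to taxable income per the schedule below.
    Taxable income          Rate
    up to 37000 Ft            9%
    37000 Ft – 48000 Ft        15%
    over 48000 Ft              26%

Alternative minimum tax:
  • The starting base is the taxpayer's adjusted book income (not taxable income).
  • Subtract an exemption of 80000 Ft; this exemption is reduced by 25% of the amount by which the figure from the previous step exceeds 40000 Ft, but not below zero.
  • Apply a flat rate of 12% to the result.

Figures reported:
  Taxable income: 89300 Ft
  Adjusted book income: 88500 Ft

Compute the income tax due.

General income tax:
  37000 Ft × 9% = 3330 Ft
  11000 Ft × 15% = 1650 Ft
  41300 Ft × 26% = 10738 Ft
  → 15718 Ft

Alternative minimum tax:
  Base (adjusted book income): 88500 Ft
  Exemption: 80000 Ft − 25% × (88500 Ft − 40000 Ft) = 80000 Ft − 12125 Ft = 67875 Ft
  Base: 88500 Ft − 67875 Ft = 20625 Ft
  20625 Ft × 12% = 2475 Ft

15718 Ft > 2475 Ft, so the general income tax governs.

15718 Ft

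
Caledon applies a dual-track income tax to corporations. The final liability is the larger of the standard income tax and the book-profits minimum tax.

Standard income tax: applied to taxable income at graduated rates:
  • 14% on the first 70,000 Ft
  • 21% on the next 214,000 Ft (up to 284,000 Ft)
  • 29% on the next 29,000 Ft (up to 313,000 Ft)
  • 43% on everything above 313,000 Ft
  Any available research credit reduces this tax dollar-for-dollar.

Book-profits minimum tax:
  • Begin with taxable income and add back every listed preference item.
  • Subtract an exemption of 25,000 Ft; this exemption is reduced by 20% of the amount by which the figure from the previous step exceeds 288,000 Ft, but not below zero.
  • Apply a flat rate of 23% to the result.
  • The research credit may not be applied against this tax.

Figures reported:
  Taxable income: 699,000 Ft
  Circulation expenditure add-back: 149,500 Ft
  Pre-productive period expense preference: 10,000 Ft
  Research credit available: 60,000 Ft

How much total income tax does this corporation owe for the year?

197,455 Ft

Standard income tax:
  70,000 Ft × 14% = 9,800 Ft
  214,000 Ft × 21% = 44,940 Ft
  29,000 Ft × 29% = 8,410 Ft
  386,000 Ft × 43% = 165,980 Ft
  → 229,130 Ft
  Less research credit 60,000 Ft → 169,130 Ft

Book-profits minimum tax:
  Adjusted income: 699,000 Ft + 149,500 Ft + 10,000 Ft = 858,500 Ft
  Exemption: 20% × (858,500 Ft − 288,000 Ft) = 114,100 Ft ≥ 25,000 Ft, so the exemption is fully phased out
  Base: 858,500 Ft − 0 Ft = 858,500 Ft
  858,500 Ft × 23% = 197,455 Ft

197,455 Ft > 169,130 Ft, so the book-profits minimum tax is the binding amount.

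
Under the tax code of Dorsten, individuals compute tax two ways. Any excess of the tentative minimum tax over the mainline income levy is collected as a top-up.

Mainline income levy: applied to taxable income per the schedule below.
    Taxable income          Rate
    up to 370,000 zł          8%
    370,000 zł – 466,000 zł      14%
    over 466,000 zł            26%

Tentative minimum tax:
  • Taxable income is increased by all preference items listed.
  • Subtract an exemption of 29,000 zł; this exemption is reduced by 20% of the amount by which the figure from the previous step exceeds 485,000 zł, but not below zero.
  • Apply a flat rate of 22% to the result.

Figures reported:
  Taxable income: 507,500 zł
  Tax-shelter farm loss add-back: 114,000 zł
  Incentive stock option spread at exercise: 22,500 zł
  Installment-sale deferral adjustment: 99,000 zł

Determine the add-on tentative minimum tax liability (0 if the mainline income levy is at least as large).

109,630 zł

Tentative minimum tax:
  Adjusted income: 507,500 zł + 114,000 zł + 22,500 zł + 99,000 zł = 743,000 zł
  Exemption: 20% × (743,000 zł − 485,000 zł) = 51,600 zł ≥ 29,000 zł, so the exemption is fully phased out
  Base: 743,000 zł − 0 zł = 743,000 zł
  743,000 zł × 22% = 163,460 zł

Mainline income levy:
  370,000 zł × 8% = 29,600 zł
  96,000 zł × 14% = 13,440 zł
  41,500 zł × 26% = 10,790 zł
  → 53,830 zł

Excess of tentative minimum tax over mainline income levy: 163,460 zł − 53,830 zł = 109,630 zł.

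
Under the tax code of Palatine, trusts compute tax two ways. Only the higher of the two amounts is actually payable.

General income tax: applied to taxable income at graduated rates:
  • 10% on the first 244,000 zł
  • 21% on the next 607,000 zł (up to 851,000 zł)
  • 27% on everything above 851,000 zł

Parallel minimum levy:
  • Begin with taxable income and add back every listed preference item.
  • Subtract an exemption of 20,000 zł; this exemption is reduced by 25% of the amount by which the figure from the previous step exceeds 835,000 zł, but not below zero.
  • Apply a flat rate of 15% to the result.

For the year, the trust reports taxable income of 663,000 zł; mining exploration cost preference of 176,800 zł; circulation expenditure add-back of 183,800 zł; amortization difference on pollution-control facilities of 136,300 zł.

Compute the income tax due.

General income tax:
  244,000 zł × 10% = 24,400 zł
  419,000 zł × 21% = 87,990 zł
  → 112,390 zł

Parallel minimum levy:
  Adjusted income: 663,000 zł + 176,800 zł + 183,800 zł + 136,300 zł = 1,159,900 zł
  Exemption: 25% × (1,159,900 zł − 835,000 zł) = 81,225 zł ≥ 20,000 zł, so the exemption is fully phased out
  Base: 1,159,900 zł − 0 zł = 1,159,900 zł
  1,159,900 zł × 15% = 173,985 zł

173,985 zł > 112,390 zł, so the parallel minimum levy is the binding amount.

173,985 zł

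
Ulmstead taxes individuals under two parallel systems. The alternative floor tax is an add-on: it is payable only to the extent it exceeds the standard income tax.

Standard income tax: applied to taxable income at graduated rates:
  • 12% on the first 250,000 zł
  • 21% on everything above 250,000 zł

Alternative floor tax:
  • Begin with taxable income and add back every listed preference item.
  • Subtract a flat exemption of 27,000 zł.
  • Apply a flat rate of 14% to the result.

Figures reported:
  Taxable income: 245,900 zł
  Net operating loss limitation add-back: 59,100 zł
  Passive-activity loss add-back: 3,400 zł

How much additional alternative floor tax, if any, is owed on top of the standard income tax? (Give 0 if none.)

Standard income tax:
  245,900 zł × 12% = 29,508 zł

Alternative floor tax:
  Adjusted income: 245,900 zł + 59,100 zł + 3,400 zł = 308,400 zł
  Less exemption 27,000 zł → base 281,400 zł
  281,400 zł × 14% = 39,396 zł

Excess of alternative floor tax over standard income tax: 39,396 zł − 29,508 zł = 9,888 zł.

9,888 zł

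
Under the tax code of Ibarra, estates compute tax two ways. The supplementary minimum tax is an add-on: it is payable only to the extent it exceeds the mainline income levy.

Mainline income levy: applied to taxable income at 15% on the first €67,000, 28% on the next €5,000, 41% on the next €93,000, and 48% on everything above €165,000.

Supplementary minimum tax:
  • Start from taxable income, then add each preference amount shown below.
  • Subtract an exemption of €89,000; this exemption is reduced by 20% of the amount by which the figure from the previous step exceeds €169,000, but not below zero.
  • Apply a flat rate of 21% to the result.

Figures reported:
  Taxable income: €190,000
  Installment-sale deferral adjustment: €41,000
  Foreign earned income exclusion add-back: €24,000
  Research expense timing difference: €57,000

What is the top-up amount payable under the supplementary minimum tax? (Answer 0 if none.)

€0

Mainline income levy:
  €67,000 × 15% = €10,050
  €5,000 × 28% = €1,400
  €93,000 × 41% = €38,130
  €25,000 × 48% = €12,000
  → €61,580

Supplementary minimum tax:
  Adjusted income: €190,000 + €41,000 + €24,000 + €57,000 = €312,000
  Exemption: €89,000 − 20% × (€312,000 − €169,000) = €89,000 − €28,600 = €60,400
  Base: €312,000 − €60,400 = €251,600
  €251,600 × 21% = €52,836

€52,836 ≤ €61,580, so no add-on is due.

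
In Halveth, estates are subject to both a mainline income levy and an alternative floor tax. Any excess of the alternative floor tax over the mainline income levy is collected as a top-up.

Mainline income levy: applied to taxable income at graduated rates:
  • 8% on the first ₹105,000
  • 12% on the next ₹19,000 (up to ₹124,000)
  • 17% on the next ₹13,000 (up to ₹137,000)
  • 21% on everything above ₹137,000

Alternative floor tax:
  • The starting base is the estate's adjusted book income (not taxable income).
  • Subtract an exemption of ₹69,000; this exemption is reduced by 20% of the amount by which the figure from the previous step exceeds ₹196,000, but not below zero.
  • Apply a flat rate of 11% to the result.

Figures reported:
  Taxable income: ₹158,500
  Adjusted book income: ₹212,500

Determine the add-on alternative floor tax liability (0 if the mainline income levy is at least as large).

₹0

Mainline income levy:
  ₹105,000 × 8% = ₹8,400
  ₹19,000 × 12% = ₹2,280
  ₹13,000 × 17% = ₹2,210
  ₹21,500 × 21% = ₹4,515
  → ₹17,405

Alternative floor tax:
  Base (adjusted book income): ₹212,500
  Exemption: ₹69,000 − 20% × (₹212,500 − ₹196,000) = ₹69,000 − ₹3,300 = ₹65,700
  Base: ₹212,500 − ₹65,700 = ₹146,800
  ₹146,800 × 11% = ₹16,148

₹16,148 ≤ ₹17,405, so no add-on is due.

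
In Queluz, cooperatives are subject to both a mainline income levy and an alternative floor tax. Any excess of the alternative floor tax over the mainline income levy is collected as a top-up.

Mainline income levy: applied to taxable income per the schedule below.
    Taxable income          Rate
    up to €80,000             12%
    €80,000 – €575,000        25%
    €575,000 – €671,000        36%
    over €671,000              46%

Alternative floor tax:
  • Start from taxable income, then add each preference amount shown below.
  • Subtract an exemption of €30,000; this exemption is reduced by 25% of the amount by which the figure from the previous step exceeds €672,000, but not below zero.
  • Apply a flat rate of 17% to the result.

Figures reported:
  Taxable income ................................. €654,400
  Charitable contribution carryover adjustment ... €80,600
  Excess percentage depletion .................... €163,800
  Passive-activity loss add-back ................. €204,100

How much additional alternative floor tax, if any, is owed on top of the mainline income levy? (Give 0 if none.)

Mainline income levy:
  €80,000 × 12% = €9,600
  €495,000 × 25% = €123,750
  €79,400 × 36% = €28,584
  → €161,934

Alternative floor tax:
  Adjusted income: €654,400 + €80,600 + €163,800 + €204,100 = €1,102,900
  Exemption: 25% × (€1,102,900 − €672,000) = €107,725 ≥ €30,000, so the exemption is fully phased out
  Base: €1,102,900 − €0 = €1,102,900
  €1,102,900 × 17% = €187,493

Excess of alternative floor tax over mainline income levy: €187,493 − €161,934 = €25,559.

€25,559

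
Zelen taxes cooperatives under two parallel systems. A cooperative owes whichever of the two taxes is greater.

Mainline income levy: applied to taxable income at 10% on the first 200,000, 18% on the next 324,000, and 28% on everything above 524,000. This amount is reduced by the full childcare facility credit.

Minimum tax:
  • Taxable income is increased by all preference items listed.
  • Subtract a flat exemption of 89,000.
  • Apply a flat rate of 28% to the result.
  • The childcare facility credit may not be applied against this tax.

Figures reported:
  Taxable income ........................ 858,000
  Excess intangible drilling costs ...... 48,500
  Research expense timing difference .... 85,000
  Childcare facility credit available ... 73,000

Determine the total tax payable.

252,700

Mainline income levy:
  200,000 × 10% = 20,000
  324,000 × 18% = 58,320
  334,000 × 28% = 93,520
  → 171,840
  Less childcare facility credit 73,000 → 98,840

Minimum tax:
  Adjusted income: 858,000 + 48,500 + 85,000 = 991,500
  Less exemption 89,000 → base 902,500
  902,500 × 28% = 252,700

252,700 > 98,840, so the minimum tax is the binding amount.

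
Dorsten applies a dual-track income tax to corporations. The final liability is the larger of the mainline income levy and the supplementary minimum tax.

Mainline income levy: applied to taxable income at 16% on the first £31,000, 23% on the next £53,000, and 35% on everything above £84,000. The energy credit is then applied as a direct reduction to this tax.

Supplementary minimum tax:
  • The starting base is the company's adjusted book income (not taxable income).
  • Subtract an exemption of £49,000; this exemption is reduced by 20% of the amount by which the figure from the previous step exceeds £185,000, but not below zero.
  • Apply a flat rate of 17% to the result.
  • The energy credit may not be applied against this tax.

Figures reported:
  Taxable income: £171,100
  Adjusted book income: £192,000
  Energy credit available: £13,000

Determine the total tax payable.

£34,635

Mainline income levy:
  £31,000 × 16% = £4,960
  £53,000 × 23% = £12,190
  £87,100 × 35% = £30,485
  → £47,635
  Less energy credit £13,000 → £34,635

Supplementary minimum tax:
  Base (adjusted book income): £192,000
  Exemption: £49,000 − 20% × (£192,000 − £185,000) = £49,000 − £1,400 = £47,600
  Base: £192,000 − £47,600 = £144,400
  £144,400 × 17% = £24,548

£34,635 > £24,548, so the mainline income levy governs.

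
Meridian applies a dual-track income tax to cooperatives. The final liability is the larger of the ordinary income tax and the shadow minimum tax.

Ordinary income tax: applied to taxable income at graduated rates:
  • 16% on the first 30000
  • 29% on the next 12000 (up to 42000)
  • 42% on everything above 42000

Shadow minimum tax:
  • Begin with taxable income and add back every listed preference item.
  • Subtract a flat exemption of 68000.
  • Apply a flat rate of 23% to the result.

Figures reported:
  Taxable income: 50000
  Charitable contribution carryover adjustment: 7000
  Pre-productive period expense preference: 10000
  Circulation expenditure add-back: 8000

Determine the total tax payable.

11640

Shadow minimum tax:
  Adjusted income: 50000 + 7000 + 10000 + 8000 = 75000
  Less exemption 68000 → base 7000
  7000 × 23% = 1610

Ordinary income tax:
  30000 × 16% = 4800
  12000 × 29% = 3480
  8000 × 42% = 3360
  → 11640

11640 > 1610, so the ordinary income tax governs.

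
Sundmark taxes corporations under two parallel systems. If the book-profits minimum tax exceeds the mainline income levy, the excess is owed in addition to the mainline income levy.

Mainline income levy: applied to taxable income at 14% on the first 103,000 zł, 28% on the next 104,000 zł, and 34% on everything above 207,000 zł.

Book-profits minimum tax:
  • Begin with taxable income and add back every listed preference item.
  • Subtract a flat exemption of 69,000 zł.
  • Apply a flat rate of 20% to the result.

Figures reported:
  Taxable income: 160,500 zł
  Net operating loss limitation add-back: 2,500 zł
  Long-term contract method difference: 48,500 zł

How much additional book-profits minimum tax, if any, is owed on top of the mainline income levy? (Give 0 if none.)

Book-profits minimum tax:
  Adjusted income: 160,500 zł + 2,500 zł + 48,500 zł = 211,500 zł
  Less exemption 69,000 zł → base 142,500 zł
  142,500 zł × 20% = 28,500 zł

Mainline income levy:
  103,000 zł × 14% = 14,420 zł
  57,500 zł × 28% = 16,100 zł
  → 30,520 zł

28,500 zł ≤ 30,520 zł, so no add-on is due.

0 zł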